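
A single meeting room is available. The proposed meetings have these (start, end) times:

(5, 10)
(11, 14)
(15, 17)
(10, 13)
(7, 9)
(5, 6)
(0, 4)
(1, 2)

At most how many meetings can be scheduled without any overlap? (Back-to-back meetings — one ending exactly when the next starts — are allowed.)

By end time: (1,2), (0,4), (5,6), (7,9), (5,10), (10,13), (11,14), (15,17).
Pick (1,2); next start ≥ 2 → (5,6); next start ≥ 6 → (7,9); next start ≥ 9 → (10,13); next start ≥ 13 → (15,17).
Selected 5 meetings.

5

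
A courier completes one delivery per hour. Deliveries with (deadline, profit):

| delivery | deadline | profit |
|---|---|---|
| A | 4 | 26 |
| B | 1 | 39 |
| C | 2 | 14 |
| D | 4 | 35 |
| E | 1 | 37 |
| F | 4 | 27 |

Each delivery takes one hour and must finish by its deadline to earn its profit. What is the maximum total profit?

Take jobs in profit order; each goes to the latest open slot no later than its deadline.
Profit order: B=39 E=37 D=35 F=27 A=26 C=14
Assign: B→slot 1, E skipped, D→slot 4, F→slot 3, A→slot 2, C skipped.
Slots: [1:B] [2:A] [3:F] [4:D]
Profit = 39 + 26 + 27 + 35 = 127

127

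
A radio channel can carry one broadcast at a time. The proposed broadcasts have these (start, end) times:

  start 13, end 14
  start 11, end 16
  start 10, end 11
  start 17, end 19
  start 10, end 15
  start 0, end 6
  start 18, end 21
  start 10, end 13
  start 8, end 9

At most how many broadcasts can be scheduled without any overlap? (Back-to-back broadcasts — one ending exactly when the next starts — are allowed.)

Greedy by earliest finish: after sorting by end time, pick each interval compatible with the last pick.
Sorted by end: (0,6)  (8,9)  (10,11)  (10,13)  (13,14)  (10,15)  (11,16)  (17,19)  (18,21)
take (0,6); take (8,9); take (10,11); take (13,14); skip (10,15); take (17,19).
Selected 5 broadcasts.

5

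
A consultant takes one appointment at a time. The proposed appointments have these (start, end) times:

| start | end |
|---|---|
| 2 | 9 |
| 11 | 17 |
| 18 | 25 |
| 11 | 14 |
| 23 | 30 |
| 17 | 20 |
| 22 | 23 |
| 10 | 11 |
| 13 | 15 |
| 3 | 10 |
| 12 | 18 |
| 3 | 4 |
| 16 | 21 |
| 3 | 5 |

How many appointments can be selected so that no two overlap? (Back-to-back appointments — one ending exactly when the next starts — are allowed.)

6

Greedy by earliest finish: after sorting by end time, pick each interval compatible with the last pick.
By end time: (3,4), (3,5), (2,9), (3,10), (10,11), (11,14), (13,15), (11,17), (12,18), (17,20), (16,21), (22,23), (18,25), (23,30).
Pick (3,4); next start ≥ 4 → (10,11); next start ≥ 11 → (11,14); next start ≥ 14 → (17,20); next start ≥ 20 → (22,23); next start ≥ 23 → (23,30).
Selected 6 appointments.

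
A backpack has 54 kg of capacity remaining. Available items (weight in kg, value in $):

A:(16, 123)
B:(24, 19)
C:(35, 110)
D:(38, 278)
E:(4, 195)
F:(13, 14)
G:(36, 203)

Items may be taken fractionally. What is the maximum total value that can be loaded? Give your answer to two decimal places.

Sort by value per unit weight and fill in that order.
Ratios (sorted): E 48.75, A 7.69, D 7.32, G 5.64, C 3.14, F 1.08, B 0.79
take E (4 @ 195); take A (16 @ 123); take 34/38 of D → 248.74. Capacity used 54/54.
Total value = 566.74

566.74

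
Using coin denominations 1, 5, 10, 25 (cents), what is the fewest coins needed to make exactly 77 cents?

5

Use the largest denomination that fits, subtract, and repeat.
77 − 3×25→2 − 2×1→0
Total coins = 3 + 2 = 5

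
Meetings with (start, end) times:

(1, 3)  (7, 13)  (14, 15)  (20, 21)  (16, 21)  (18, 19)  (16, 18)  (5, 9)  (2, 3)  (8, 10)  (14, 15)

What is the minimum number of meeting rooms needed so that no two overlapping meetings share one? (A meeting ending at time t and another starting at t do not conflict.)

3

starts: [1, 2, 5, 7, 8, 14, 14, 16, 16, 18, 20]
ends:   [3, 3, 9, 10, 13, 15, 15, 18, 19, 21, 21]
s1→1 s2→2 e3→1 e3→0 s5→1 s7→2 s8→3  — peak 3.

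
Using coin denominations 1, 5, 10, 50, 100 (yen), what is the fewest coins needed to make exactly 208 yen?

208 − 2×100→8 − 1×5→3 − 3×1→0
Total coins = 2 + 1 + 3 = 6

6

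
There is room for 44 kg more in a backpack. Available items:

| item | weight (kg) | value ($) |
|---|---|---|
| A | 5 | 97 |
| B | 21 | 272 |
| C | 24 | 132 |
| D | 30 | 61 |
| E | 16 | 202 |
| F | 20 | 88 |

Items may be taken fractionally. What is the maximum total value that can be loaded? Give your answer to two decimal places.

Greedy by value/weight ratio, highest first.
Order: A (97/5=19.40) > B (272/21=12.95) > E (202/16=12.62) > C (132/24=5.50) > F (88/20=4.40) > D (61/30=2.03)
Fill: take A (5 @ 97) → take B (21 @ 272) → take E (16 @ 202) → take 2/24 of C → 11.00; 44/44 used.
Total value = 582.00

582.00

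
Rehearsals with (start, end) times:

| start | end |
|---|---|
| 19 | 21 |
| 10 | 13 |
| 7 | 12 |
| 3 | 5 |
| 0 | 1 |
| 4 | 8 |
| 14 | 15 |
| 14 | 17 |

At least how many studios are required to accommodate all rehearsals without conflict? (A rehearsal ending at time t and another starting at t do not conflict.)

2

Count concurrent intervals with a sweep; the peak is the room count.
starts: [0, 3, 4, 7, 10, 14, 14, 19]
ends:   [1, 5, 8, 12, 13, 15, 17, 21]
s0→1 e1→0 s3→1 s4→2  — peak 2.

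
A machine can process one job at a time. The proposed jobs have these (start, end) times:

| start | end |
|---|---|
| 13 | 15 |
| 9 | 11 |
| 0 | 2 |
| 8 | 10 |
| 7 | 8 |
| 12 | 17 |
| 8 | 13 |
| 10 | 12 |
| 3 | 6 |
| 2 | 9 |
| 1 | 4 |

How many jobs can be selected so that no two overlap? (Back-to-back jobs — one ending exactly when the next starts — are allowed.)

Order by finish time; keep every interval that doesn't clash with the previous kept one.
By end time: (0,2), (1,4), (3,6), (7,8), (2,9), (8,10), (9,11), (10,12), (8,13), (13,15), (12,17).
Pick (0,2); next start ≥ 2 → (3,6); next start ≥ 6 → (7,8); next start ≥ 8 → (8,10); next start ≥ 10 → (10,12); next start ≥ 12 → (13,15).
Selected 6 jobs.

6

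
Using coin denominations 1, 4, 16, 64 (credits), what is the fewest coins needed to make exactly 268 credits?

7

268 = 4×64 + 3×4
Total coins = 4 + 3 = 7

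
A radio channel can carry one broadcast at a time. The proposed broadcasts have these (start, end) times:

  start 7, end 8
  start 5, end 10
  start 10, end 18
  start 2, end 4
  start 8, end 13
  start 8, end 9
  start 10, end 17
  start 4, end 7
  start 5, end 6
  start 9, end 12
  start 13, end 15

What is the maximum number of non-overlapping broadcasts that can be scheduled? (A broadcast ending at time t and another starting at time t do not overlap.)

6

Greedy by earliest finish: after sorting by end time, pick each interval compatible with the last pick.
By end time: (2,4), (5,6), (4,7), (7,8), (8,9), (5,10), (9,12), (8,13), (13,15), (10,17), (10,18).
Pick (2,4); next start ≥ 4 → (5,6); next start ≥ 6 → (7,8); next start ≥ 8 → (8,9); next start ≥ 9 → (9,12); next start ≥ 12 → (13,15).
Selected 6 broadcasts.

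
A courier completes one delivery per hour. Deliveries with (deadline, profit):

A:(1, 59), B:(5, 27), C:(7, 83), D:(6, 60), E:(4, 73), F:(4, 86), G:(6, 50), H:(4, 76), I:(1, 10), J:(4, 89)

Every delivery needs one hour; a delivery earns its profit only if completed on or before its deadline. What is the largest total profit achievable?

By profit: J(d4,89), F(d4,86), C(d7,83), H(d4,76), E(d4,73), D(d6,60), A(d1,59), G(d6,50), B(d5,27), I(d1,10)
J→slot 4; F→slot 3; C→slot 7; H→slot 2; E→slot 1; D→slot 6; A skipped; G→slot 5; B skipped; I skipped.
Profit = 73 + 76 + 86 + 89 + 50 + 60 + 83 = 517

517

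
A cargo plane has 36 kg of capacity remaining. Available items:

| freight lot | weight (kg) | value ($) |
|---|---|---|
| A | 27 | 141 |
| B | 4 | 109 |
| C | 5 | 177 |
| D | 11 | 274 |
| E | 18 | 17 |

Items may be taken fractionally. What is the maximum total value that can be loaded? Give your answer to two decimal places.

643.56

Order: C (177/5=35.40) > B (109/4=27.25) > D (274/11=24.91) > A (141/27=5.22) > E (17/18=0.94)
Fill: take C (5 @ 177) → take B (4 @ 109) → take D (11 @ 274) → take 16/27 of A → 83.56; 36/36 used.
Total value = 643.56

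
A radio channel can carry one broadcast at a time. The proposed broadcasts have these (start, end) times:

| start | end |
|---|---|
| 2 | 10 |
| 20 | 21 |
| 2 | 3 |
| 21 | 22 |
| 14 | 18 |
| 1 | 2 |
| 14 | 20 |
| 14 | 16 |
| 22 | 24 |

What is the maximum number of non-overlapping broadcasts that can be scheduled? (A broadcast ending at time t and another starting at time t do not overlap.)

6

By end time: (1,2), (2,3), (2,10), (14,16), (14,18), (14,20), (20,21), (21,22), (22,24).
Pick (1,2); next start ≥ 2 → (2,3); next start ≥ 3 → (14,16); next start ≥ 16 → (20,21); next start ≥ 21 → (21,22); next start ≥ 22 → (22,24).
Selected 6 broadcasts.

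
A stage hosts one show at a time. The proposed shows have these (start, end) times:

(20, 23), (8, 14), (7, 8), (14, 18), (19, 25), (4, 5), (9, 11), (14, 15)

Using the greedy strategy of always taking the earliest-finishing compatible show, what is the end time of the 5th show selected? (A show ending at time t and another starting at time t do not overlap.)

23

By end time: (4,5), (7,8), (9,11), (8,14), (14,15), (14,18), (20,23), (19,25).
Pick (4,5); next start ≥ 5 → (7,8); next start ≥ 8 → (9,11); next start ≥ 11 → (14,15); next start ≥ 15 → (20,23).
Selected: (4,5) (7,8) (9,11) (14,15) (20,23)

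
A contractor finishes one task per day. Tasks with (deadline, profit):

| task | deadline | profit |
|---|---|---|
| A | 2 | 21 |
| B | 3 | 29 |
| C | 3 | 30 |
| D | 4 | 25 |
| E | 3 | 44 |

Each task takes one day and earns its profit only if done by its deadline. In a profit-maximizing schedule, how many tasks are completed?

Profit order: E=44 C=30 B=29 D=25 A=21
Assign: E→slot 3, C→slot 2, B→slot 1, D→slot 4, A skipped.
Slots: [1:B] [2:C] [3:E] [4:D]
4 of 5 scheduled.

4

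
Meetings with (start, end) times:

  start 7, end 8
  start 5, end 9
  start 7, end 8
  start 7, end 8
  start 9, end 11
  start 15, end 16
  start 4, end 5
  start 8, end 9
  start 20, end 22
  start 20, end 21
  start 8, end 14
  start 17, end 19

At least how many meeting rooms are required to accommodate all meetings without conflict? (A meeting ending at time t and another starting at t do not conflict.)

The answer is the maximum number of intervals overlapping at any instant.
starts: [4, 5, 7, 7, 7, 8, 8, 9, 15, 17, 20, 20]
ends:   [5, 8, 8, 8, 9, 9, 11, 14, 16, 19, 21, 22]
s4→1 e5→0 s5→1 s7→2 s7→3 s7→4  — peak 4.

4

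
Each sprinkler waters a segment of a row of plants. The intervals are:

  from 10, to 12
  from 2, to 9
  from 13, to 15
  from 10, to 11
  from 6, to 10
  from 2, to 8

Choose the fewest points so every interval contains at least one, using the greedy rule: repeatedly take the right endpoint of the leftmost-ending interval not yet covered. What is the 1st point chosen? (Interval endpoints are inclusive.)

By right end: [2,8]  [2,9]  [6,10]  [10,11]  [10,12]  [13,15]
[2,8] uncovered → point at 8; [10,11] uncovered → point at 11; [13,15] uncovered → point at 15.
Points: 8, 11, 15 (3 total).

8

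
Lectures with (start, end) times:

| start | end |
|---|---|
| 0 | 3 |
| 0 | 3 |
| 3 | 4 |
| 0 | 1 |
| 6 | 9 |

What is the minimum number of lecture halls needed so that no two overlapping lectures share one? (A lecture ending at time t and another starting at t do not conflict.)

Count concurrent intervals with a sweep; the peak is the room count.
Events (time:±→running): 0:+→1 0:+→2 0:+→3 … peak 3.

3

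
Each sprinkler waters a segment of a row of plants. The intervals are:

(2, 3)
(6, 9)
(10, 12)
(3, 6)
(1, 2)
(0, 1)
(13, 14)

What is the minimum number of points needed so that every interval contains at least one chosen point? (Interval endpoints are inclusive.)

5

Sorted: [0,1] [1,2] [2,3] [3,6] [6,9] [10,12] [13,14]
{[0,1],[1,2]} hit by 1; {[2,3],[3,6]} hit by 3; {[6,9]} hit by 9; {[10,12]} hit by 12; {[13,14]} hit by 14.
Points: 1, 3, 9, 12, 14 (5 total).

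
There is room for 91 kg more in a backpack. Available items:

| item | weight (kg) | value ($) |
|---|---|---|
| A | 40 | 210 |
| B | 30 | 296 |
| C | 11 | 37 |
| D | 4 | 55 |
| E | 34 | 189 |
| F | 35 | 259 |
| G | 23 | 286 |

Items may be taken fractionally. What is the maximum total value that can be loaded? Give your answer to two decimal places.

Ratios (sorted): D 13.75, G 12.43, B 9.87, F 7.40, E 5.56, A 5.25, C 3.36
take D (4 @ 55); take G (23 @ 286); take B (30 @ 296); take 34/35 of F → 251.60. Capacity used 91/91.
Total value = 888.60

888.60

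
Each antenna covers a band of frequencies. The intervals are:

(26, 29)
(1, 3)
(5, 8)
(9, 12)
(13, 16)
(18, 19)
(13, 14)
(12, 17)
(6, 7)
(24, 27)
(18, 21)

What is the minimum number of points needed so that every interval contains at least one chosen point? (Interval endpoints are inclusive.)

Sort by right endpoint; whenever an interval is uncovered, place a point at its right end.
By right end: [1,3]  [6,7]  [5,8]  [9,12]  [13,14]  [13,16]  [12,17]  [18,19]  [18,21]  [24,27]  [26,29]
[1,3] uncovered → point at 3; [6,7] uncovered → point at 7; [9,12] uncovered → point at 12; [13,14] uncovered → point at 14; [18,19] uncovered → point at 19; [24,27] uncovered → point at 27.
Points: 3, 7, 12, 14, 19, 27 (6 total).

6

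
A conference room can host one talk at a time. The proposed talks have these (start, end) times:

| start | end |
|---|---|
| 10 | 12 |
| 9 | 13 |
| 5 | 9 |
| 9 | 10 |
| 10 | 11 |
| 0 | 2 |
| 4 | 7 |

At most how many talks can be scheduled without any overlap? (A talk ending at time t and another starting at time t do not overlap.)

4

Sort by end time and greedily take each interval whose start is ≥ the last chosen end.
By end time: (0,2), (4,7), (5,9), (9,10), (10,11), (10,12), (9,13).
Pick (0,2); next start ≥ 2 → (4,7); next start ≥ 7 → (9,10); next start ≥ 10 → (10,11).
Selected 4 talks.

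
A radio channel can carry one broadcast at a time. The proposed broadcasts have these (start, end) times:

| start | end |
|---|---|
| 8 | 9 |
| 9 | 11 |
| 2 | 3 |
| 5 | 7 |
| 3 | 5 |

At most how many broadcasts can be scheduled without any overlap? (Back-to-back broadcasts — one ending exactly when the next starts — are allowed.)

5

Greedy by earliest finish: after sorting by end time, pick each interval compatible with the last pick.
By end time: (2,3), (3,5), (5,7), (8,9), (9,11).
Pick (2,3); next start ≥ 3 → (3,5); next start ≥ 5 → (5,7); next start ≥ 7 → (8,9); next start ≥ 9 → (9,11).
Selected 5 broadcasts.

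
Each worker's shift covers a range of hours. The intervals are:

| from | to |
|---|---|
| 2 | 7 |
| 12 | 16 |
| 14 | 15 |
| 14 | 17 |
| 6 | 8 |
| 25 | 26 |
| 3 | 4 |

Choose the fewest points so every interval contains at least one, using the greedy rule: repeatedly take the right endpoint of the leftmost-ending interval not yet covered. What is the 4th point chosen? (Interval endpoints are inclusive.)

Process intervals by earliest right end; each time one isn't hit yet, stab at its right endpoint.
By right end: [3,4]  [2,7]  [6,8]  [14,15]  [12,16]  [14,17]  [25,26]
[3,4] uncovered → point at 4; [6,8] uncovered → point at 8; [14,15] uncovered → point at 15; [25,26] uncovered → point at 26.
Points: 4, 8, 15, 26 (4 total).

26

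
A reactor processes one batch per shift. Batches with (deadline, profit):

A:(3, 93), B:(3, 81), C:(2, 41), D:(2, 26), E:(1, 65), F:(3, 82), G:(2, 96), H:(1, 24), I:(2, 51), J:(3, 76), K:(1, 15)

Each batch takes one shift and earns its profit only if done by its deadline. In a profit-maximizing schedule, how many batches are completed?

3

Profit order: G=96 A=93 F=82 B=81 J=76 E=65 I=51 C=41 D=26 H=24 K=15
Assign: G→slot 2, A→slot 3, F→slot 1, B skipped, J skipped, E skipped, I skipped, C skipped, D skipped, H skipped, K skipped.
Slots: [1:F] [2:G] [3:A]
3 of 11 scheduled.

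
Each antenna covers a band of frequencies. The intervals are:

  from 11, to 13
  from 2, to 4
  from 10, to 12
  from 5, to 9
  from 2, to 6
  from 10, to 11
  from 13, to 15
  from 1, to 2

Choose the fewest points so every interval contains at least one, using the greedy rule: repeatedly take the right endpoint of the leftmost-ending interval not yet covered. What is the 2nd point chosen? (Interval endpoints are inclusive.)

Sorted: [1,2] [2,4] [2,6] [5,9] [10,11] [10,12] [11,13] [13,15]
{[1,2],[2,4],[2,6]} hit by 2; {[5,9]} hit by 9; {[10,11],[10,12],[11,13]} hit by 11; {[13,15]} hit by 15.
Points: 2, 9, 11, 15 (4 total).

9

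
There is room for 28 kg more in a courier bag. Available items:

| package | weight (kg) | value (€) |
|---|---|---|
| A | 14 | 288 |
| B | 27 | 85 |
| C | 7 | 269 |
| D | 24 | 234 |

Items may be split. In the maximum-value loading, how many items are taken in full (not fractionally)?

2

Greedy by value/weight ratio, highest first.
Ratios (sorted): C 38.43, A 20.57, D 9.75, B 3.15
take C (7 @ 269); take A (14 @ 288); take 7/24 of D → 68.25. Capacity used 28/28.
2 item(s) taken whole; one partial (take 7/24 of D).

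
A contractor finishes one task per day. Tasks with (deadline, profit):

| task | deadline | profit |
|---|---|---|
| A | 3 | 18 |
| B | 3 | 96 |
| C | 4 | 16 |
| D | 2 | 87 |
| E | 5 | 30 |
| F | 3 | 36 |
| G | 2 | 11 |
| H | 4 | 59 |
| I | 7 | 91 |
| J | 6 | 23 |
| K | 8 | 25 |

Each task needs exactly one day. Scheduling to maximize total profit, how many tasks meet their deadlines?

8

Sort by profit descending; place each in the latest free slot ≤ its deadline.
By profit: B(d3,96), I(d7,91), D(d2,87), H(d4,59), F(d3,36), E(d5,30), K(d8,25), J(d6,23), A(d3,18), C(d4,16), G(d2,11)
B→slot 3; I→slot 7; D→slot 2; H→slot 4; F→slot 1; E→slot 5; K→slot 8; J→slot 6; A skipped; C skipped; G skipped.
8 of 11 scheduled.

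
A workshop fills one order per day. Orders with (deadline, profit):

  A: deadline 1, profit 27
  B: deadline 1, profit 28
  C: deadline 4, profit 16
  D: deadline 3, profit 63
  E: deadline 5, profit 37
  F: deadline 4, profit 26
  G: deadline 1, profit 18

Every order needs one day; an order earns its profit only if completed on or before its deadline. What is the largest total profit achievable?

Profit order: D=63 E=37 B=28 A=27 F=26 G=18 C=16
Assign: D→slot 3, E→slot 5, B→slot 1, A skipped, F→slot 4, G skipped, C→slot 2.
Slots: [1:B] [2:C] [3:D] [4:F] [5:E]
Profit = 28 + 16 + 63 + 26 + 37 = 170

170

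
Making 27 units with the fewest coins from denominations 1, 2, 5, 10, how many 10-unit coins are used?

2

27 − 2×10→7 − 1×5→2 − 1×2→0
Count of 10: 2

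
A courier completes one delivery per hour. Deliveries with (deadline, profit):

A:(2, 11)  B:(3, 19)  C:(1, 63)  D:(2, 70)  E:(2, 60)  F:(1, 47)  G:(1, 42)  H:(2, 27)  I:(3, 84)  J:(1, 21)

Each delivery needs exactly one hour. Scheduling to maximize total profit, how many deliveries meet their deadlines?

3

Sort by profit descending; place each in the latest free slot ≤ its deadline.
Profit order: I=84 D=70 C=63 E=60 F=47 G=42 H=27 J=21 B=19 A=11
Assign: I→slot 3, D→slot 2, C→slot 1, E skipped, F skipped, G skipped, H skipped, J skipped, B skipped, A skipped.
Slots: [1:C] [2:D] [3:I]
3 of 10 scheduled.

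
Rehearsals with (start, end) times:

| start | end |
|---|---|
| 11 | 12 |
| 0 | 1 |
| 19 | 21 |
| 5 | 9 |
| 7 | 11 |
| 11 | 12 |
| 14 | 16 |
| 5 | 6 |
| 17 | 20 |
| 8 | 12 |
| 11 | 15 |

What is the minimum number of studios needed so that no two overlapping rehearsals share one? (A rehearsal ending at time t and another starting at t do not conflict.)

starts: [0, 5, 5, 7, 8, 11, 11, 11, 14, 17, 19]
ends:   [1, 6, 9, 11, 12, 12, 12, 15, 16, 20, 21]
s0→1 e1→0 s5→1 s5→2 e6→1 s7→2 s8→3 e9→2 e11→1 s11→2 s11→3 s11→4  — peak 4.

4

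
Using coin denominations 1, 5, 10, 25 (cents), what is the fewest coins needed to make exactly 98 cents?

8

Greedy: take as many of the largest coin as possible, then repeat with the remainder.
98 − 3×25→23 − 2×10→3 − 3×1→0
Total coins = 3 + 2 + 3 = 8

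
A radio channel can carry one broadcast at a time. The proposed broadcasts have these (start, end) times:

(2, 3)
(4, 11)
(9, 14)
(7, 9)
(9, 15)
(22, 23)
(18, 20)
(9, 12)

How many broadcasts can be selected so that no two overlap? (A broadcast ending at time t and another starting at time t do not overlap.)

5

Sorted by end: (2,3)  (7,9)  (4,11)  (9,12)  (9,14)  (9,15)  (18,20)  (22,23)
take (2,3); take (7,9); take (9,12); skip (9,15); take (18,20); take (22,23).
Selected 5 broadcasts.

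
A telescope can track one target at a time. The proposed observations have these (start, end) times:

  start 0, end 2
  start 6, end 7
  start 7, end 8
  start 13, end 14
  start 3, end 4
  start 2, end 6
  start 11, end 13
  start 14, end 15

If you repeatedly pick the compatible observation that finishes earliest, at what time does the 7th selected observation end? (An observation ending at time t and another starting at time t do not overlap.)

Sort by end time and greedily take each interval whose start is ≥ the last chosen end.
Sorted by end: (0,2)  (3,4)  (2,6)  (6,7)  (7,8)  (11,13)  (13,14)  (14,15)
take (0,2); take (3,4); skip (2,6); take (6,7); take (7,8); take (11,13); take (13,14); take (14,15).
Selected: (0,2) (3,4) (6,7) (7,8) (11,13) (13,14) (14,15)

15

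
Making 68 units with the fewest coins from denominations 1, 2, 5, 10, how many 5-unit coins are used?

1

Greedy: take as many of the largest coin as possible, then repeat with the remainder.
68 − 6×10→8 − 1×5→3 − 1×2→1 − 1×1→0
Count of 5: 1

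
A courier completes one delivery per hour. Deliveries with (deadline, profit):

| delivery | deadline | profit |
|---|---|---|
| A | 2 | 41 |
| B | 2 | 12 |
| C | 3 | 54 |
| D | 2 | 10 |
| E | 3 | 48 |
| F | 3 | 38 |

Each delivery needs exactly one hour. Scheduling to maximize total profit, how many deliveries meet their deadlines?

3

Sort by profit descending; place each in the latest free slot ≤ its deadline.
By profit: C(d3,54), E(d3,48), A(d2,41), F(d3,38), B(d2,12), D(d2,10)
C→slot 3; E→slot 2; A→slot 1; F skipped; B skipped; D skipped.
3 of 6 scheduled.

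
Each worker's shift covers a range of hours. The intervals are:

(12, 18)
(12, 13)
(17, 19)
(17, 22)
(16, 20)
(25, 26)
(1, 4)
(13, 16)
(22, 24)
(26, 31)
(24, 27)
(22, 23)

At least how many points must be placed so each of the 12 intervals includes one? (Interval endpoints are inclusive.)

Process intervals by earliest right end; each time one isn't hit yet, stab at its right endpoint.
By right end: [1,4]  [12,13]  [13,16]  [12,18]  [17,19]  [16,20]  [17,22]  [22,23]  [22,24]  [25,26]  [24,27]  [26,31]
[1,4] uncovered → point at 4; [12,13] uncovered → point at 13; [17,19] uncovered → point at 19; [22,23] uncovered → point at 23; [25,26] uncovered → point at 26.
Points: 4, 13, 19, 23, 26 (5 total).

5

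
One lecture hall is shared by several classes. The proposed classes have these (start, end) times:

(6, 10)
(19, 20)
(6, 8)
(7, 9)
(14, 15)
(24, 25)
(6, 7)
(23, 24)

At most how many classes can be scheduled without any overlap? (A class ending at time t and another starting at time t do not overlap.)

6

Greedy by earliest finish: after sorting by end time, pick each interval compatible with the last pick.
Sorted by end: (6,7)  (6,8)  (7,9)  (6,10)  (14,15)  (19,20)  (23,24)  (24,25)
take (6,7); take (7,9); take (14,15); take (19,20); take (23,24); take (24,25).
Selected 6 classes.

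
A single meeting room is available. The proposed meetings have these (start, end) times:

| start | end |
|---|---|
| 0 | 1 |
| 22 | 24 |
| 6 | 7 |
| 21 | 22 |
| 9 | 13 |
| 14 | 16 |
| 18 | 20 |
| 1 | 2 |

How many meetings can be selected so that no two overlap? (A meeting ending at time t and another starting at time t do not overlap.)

8

Greedy by earliest finish: after sorting by end time, pick each interval compatible with the last pick.
By end time: (0,1), (1,2), (6,7), (9,13), (14,16), (18,20), (21,22), (22,24).
Pick (0,1); next start ≥ 1 → (1,2); next start ≥ 2 → (6,7); next start ≥ 7 → (9,13); next start ≥ 13 → (14,16); next start ≥ 16 → (18,20); next start ≥ 20 → (21,22); next start ≥ 22 → (22,24).
Selected 8 meetings.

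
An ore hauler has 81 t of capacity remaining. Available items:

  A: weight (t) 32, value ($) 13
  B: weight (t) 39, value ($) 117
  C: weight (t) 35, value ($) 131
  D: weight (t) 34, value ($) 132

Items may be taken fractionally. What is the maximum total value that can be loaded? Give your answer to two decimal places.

299.00

Order: D (132/34=3.88) > C (131/35=3.74) > B (117/39=3.00) > A (13/32=0.41)
Fill: take D (34 @ 132) → take C (35 @ 131) → take 12/39 of B → 36.00; 81/81 used.
Total value = 299.00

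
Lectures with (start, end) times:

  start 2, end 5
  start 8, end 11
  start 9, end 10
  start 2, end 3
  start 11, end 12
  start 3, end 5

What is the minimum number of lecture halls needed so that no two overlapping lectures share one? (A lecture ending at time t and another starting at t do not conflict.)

The answer is the maximum number of intervals overlapping at any instant.
starts: [2, 2, 3, 8, 9, 11]
ends:   [3, 5, 5, 10, 11, 12]
s2→1 s2→2  — peak 2.

2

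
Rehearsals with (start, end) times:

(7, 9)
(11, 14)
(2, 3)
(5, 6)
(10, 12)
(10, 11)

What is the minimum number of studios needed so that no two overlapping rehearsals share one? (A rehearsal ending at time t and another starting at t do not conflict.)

starts: [2, 5, 7, 10, 10, 11]
ends:   [3, 6, 9, 11, 12, 14]
s2→1 e3→0 s5→1 e6→0 s7→1 e9→0 s10→1 s10→2  — peak 2.

2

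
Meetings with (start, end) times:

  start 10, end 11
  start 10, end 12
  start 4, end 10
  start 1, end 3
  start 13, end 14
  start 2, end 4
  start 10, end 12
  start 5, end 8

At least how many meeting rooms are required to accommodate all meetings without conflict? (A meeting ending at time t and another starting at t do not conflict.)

3

Events (time:±→running): 1:+→1 2:+→2 3:-→1 4:-→0 4:+→1 5:+→2 8:-→1 10:-→0 10:+→1 10:+→2 10:+→3 … peak 3.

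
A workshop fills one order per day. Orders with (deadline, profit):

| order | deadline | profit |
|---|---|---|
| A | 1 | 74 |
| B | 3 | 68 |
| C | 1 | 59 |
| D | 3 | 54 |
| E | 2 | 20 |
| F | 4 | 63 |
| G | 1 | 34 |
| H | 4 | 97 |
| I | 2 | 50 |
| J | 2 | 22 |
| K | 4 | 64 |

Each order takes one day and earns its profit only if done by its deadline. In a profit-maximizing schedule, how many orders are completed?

Sort by profit descending; place each in the latest free slot ≤ its deadline.
Profit order: H=97 A=74 B=68 K=64 F=63 C=59 D=54 I=50 G=34 J=22 E=20
Assign: H→slot 4, A→slot 1, B→slot 3, K→slot 2, F skipped, C skipped, D skipped, I skipped, G skipped, J skipped, E skipped.
Slots: [1:A] [2:K] [3:B] [4:H]
4 of 11 scheduled.

4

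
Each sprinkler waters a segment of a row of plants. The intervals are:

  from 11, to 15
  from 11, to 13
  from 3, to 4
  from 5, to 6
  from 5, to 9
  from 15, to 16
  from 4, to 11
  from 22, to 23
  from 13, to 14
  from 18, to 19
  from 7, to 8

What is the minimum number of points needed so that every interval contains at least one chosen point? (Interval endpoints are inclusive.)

Sorted: [3,4] [5,6] [7,8] [5,9] [4,11] [11,13] [13,14] [11,15] [15,16] [18,19] [22,23]
{[3,4]} hit by 4; {[5,6]} hit by 6; {[7,8],[5,9],[4,11]} hit by 8; {[11,13],[13,14],[11,15]} hit by 13; {[15,16]} hit by 16; {[18,19]} hit by 19; {[22,23]} hit by 23.
Points: 4, 6, 8, 13, 16, 19, 23 (7 total).

7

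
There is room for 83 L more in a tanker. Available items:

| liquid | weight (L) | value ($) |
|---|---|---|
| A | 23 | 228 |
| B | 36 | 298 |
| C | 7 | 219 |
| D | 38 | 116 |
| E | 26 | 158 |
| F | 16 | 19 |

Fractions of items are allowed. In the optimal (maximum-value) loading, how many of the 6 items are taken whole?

3

Sort by value per unit weight and fill in that order.
Order: C (219/7=31.29) > A (228/23=9.91) > B (298/36=8.28) > E (158/26=6.08) > D (116/38=3.05) > F (19/16=1.19)
Fill: take C (7 @ 219) → take A (23 @ 228) → take B (36 @ 298) → take 17/26 of E → 103.31; 83/83 used.
3 item(s) taken whole; one partial (take 17/26 of E).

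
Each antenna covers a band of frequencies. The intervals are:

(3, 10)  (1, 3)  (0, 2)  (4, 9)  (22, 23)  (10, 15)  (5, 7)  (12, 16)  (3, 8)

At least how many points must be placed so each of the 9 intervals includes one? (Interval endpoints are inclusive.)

4

Sorted: [0,2] [1,3] [5,7] [3,8] [4,9] [3,10] [10,15] [12,16] [22,23]
{[0,2],[1,3]} hit by 2; {[5,7],[3,8],[4,9],[3,10]} hit by 7; {[10,15],[12,16]} hit by 15; {[22,23]} hit by 23.
Points: 2, 7, 15, 23 (4 total).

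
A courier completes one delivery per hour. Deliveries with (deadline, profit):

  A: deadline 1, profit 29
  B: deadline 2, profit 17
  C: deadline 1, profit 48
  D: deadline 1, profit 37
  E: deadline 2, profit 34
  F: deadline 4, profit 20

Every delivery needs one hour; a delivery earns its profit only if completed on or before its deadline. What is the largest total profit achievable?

102

Take jobs in profit order; each goes to the latest open slot no later than its deadline.
Profit order: C=48 D=37 E=34 A=29 F=20 B=17
Assign: C→slot 1, D skipped, E→slot 2, A skipped, F→slot 4, B skipped.
Slots: [1:C] [2:E] [4:F]
Profit = 48 + 34 + 20 = 102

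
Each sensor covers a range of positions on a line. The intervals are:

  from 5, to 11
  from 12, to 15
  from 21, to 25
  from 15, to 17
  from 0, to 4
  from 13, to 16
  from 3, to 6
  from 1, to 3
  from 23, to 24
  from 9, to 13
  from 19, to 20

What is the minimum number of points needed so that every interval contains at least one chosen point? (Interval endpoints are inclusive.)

5

Process intervals by earliest right end; each time one isn't hit yet, stab at its right endpoint.
Sorted: [1,3] [0,4] [3,6] [5,11] [9,13] [12,15] [13,16] [15,17] [19,20] [23,24] [21,25]
{[1,3],[0,4],[3,6]} hit by 3; {[5,11],[9,13]} hit by 11; {[12,15],[13,16],[15,17]} hit by 15; {[19,20]} hit by 20; {[23,24],[21,25]} hit by 24.
Points: 3, 11, 15, 20, 24 (5 total).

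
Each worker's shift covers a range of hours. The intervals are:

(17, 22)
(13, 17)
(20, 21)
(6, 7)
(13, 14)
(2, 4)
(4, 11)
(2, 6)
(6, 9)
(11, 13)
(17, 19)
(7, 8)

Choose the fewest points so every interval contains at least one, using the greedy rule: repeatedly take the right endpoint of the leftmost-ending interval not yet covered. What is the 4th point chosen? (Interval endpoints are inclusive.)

Sort by right endpoint; whenever an interval is uncovered, place a point at its right end.
By right end: [2,4]  [2,6]  [6,7]  [7,8]  [6,9]  [4,11]  [11,13]  [13,14]  [13,17]  [17,19]  [20,21]  [17,22]
[2,4] uncovered → point at 4; [6,7] uncovered → point at 7; [11,13] uncovered → point at 13; [17,19] uncovered → point at 19; [20,21] uncovered → point at 21.
Points: 4, 7, 13, 19, 21 (5 total).

19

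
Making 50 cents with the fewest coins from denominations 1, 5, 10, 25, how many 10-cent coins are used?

50 − 2×25→0
Count of 10: 0

0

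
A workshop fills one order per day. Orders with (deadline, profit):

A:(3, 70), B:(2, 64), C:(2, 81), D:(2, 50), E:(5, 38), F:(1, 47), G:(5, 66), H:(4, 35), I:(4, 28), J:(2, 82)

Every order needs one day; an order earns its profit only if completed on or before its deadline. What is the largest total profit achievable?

337

Take jobs in profit order; each goes to the latest open slot no later than its deadline.
By profit: J(d2,82), C(d2,81), A(d3,70), G(d5,66), B(d2,64), D(d2,50), F(d1,47), E(d5,38), H(d4,35), I(d4,28)
J→slot 2; C→slot 1; A→slot 3; G→slot 5; B skipped; D skipped; F skipped; E→slot 4; H skipped; I skipped.
Profit = 81 + 82 + 70 + 38 + 66 = 337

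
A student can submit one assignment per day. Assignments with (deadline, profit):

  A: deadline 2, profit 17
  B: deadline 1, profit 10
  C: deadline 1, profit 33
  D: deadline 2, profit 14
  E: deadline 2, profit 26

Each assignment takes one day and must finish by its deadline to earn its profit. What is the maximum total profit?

59

Take jobs in profit order; each goes to the latest open slot no later than its deadline.
By profit: C(d1,33), E(d2,26), A(d2,17), D(d2,14), B(d1,10)
C→slot 1; E→slot 2; A skipped; D skipped; B skipped.
Profit = 33 + 26 = 59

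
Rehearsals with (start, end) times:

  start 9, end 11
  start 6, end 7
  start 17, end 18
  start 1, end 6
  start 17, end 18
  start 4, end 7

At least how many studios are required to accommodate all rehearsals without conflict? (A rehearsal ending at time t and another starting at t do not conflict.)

2

Events (time:±→running): 1:+→1 4:+→2 … peak 2.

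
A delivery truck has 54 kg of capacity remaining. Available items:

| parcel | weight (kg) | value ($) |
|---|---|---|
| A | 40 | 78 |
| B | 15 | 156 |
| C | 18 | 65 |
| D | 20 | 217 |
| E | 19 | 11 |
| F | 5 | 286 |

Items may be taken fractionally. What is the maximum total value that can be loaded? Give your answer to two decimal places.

709.56

Order: F (286/5=57.20) > D (217/20=10.85) > B (156/15=10.40) > C (65/18=3.61) > A (78/40=1.95) > E (11/19=0.58)
Fill: take F (5 @ 286) → take D (20 @ 217) → take B (15 @ 156) → take 14/18 of C → 50.56; 54/54 used.
Total value = 709.56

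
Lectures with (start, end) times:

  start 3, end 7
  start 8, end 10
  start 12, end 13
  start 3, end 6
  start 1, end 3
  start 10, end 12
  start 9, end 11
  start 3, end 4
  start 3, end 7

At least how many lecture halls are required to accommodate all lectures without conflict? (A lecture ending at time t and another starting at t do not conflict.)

4

Count concurrent intervals with a sweep; the peak is the room count.
Events (time:±→running): 1:+→1 3:-→0 3:+→1 3:+→2 3:+→3 3:+→4 … peak 4.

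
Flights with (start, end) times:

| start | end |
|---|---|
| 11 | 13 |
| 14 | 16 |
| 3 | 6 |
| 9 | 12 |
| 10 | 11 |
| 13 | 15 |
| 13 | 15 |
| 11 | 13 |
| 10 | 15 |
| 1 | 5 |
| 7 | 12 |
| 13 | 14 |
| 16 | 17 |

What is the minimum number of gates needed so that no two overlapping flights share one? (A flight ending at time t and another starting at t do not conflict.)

5

starts: [1, 3, 7, 9, 10, 10, 11, 11, 13, 13, 13, 14, 16]
ends:   [5, 6, 11, 12, 12, 13, 13, 14, 15, 15, 15, 16, 17]
s1→1 s3→2 e5→1 e6→0 s7→1 s9→2 s10→3 s10→4 e11→3 s11→4 s11→5  — peak 5.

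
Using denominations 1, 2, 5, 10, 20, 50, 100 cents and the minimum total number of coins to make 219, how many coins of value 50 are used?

219 − 2×100→19 − 1×10→9 − 1×5→4 − 2×2→0
Count of 50: 0

0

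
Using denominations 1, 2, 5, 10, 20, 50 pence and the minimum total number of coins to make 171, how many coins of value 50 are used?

171 = 3×50 + 1×20 + 1×1
Count of 50: 3

3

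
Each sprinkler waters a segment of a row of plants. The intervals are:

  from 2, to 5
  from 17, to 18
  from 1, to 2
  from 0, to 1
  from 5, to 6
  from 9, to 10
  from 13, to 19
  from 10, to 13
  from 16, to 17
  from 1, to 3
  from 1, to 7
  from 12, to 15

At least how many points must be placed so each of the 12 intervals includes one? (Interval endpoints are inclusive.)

5

Process intervals by earliest right end; each time one isn't hit yet, stab at its right endpoint.
By right end: [0,1]  [1,2]  [1,3]  [2,5]  [5,6]  [1,7]  [9,10]  [10,13]  [12,15]  [16,17]  [17,18]  [13,19]
[0,1] uncovered → point at 1; [2,5] uncovered → point at 5; [9,10] uncovered → point at 10; [12,15] uncovered → point at 15; [16,17] uncovered → point at 17.
Points: 1, 5, 10, 15, 17 (5 total).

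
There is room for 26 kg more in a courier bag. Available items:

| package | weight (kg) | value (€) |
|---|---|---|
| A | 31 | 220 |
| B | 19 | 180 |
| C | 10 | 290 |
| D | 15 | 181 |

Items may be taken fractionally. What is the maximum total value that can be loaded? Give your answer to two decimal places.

Ratios (sorted): C 29.00, D 12.07, B 9.47, A 7.10
take C (10 @ 290); take D (15 @ 181); take 1/19 of B → 9.47. Capacity used 26/26.
Total value = 480.47

480.47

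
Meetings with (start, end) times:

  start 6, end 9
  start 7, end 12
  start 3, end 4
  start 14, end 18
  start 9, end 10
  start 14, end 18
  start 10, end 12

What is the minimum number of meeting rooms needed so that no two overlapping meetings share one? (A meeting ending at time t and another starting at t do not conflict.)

2

The answer is the maximum number of intervals overlapping at any instant.
starts: [3, 6, 7, 9, 10, 14, 14]
ends:   [4, 9, 10, 12, 12, 18, 18]
s3→1 e4→0 s6→1 s7→2  — peak 2.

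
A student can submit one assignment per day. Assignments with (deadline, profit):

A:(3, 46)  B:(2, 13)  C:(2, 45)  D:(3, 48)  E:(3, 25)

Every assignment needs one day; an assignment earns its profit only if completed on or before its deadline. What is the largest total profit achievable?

Profit order: D=48 A=46 C=45 E=25 B=13
Assign: D→slot 3, A→slot 2, C→slot 1, E skipped, B skipped.
Slots: [1:C] [2:A] [3:D]
Profit = 45 + 46 + 48 = 139

139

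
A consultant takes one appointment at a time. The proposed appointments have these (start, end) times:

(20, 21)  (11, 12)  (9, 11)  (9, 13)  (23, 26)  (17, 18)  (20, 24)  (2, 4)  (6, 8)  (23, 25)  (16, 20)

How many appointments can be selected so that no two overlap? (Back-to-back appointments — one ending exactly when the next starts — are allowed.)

7

Sort by end time and greedily take each interval whose start is ≥ the last chosen end.
Sorted by end: (2,4)  (6,8)  (9,11)  (11,12)  (9,13)  (17,18)  (16,20)  (20,21)  (20,24)  (23,25)  (23,26)
take (2,4); take (6,8); take (9,11); take (11,12); skip (9,13); take (17,18); skip (16,20); take (20,21); take (23,25).
Selected 7 appointments.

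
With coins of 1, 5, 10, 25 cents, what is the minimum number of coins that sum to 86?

Use the largest denomination that fits, subtract, and repeat.
86 = 3×25 + 1×10 + 1×1
Total coins = 3 + 1 + 1 = 5

5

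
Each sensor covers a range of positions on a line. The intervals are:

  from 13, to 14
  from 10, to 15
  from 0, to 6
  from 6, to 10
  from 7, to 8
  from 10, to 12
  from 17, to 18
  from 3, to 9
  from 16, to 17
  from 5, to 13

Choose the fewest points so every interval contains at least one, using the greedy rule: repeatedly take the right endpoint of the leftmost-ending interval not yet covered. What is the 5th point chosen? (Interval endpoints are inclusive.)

17

Sort by right endpoint; whenever an interval is uncovered, place a point at its right end.
By right end: [0,6]  [7,8]  [3,9]  [6,10]  [10,12]  [5,13]  [13,14]  [10,15]  [16,17]  [17,18]
[0,6] uncovered → point at 6; [7,8] uncovered → point at 8; [10,12] uncovered → point at 12; [13,14] uncovered → point at 14; [16,17] uncovered → point at 17.
Points: 6, 8, 12, 14, 17 (5 total).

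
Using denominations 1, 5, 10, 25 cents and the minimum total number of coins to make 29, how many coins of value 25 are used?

29 − 1×25→4 − 4×1→0
Count of 25: 1

1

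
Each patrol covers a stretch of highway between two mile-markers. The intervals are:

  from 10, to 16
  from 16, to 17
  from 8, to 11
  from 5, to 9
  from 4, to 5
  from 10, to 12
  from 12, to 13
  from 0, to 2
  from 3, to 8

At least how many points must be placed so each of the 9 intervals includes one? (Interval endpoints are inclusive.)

Process intervals by earliest right end; each time one isn't hit yet, stab at its right endpoint.
Sorted: [0,2] [4,5] [3,8] [5,9] [8,11] [10,12] [12,13] [10,16] [16,17]
{[0,2]} hit by 2; {[4,5],[3,8],[5,9]} hit by 5; {[8,11],[10,12]} hit by 11; {[12,13],[10,16]} hit by 13; {[16,17]} hit by 17.
Points: 2, 5, 11, 13, 17 (5 total).

5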